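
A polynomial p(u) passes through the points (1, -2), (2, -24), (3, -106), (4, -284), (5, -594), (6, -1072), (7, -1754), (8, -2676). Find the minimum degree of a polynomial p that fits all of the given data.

3

Forward differences of the values at u = 1, 2, 3, 4, 5, 6, 7, 8:
  p  : -2  -24  -106  -284  -594  -1072  -1754  -2676
  Δ  : -22  -82  -178  -310  -478  -682  -922
  Δ^2: -60  -96  -132  -168  -204  -240
  Δ^3: -36  -36  -36  -36  -36
  Δ^4: 0  0  0  0
  Δ^5: 0  0  0
  Δ^6: 0  0
  Δ^7: 0
The third differences are constant (-36) and nonzero, while all higher differences vanish, so the minimal degree is 3.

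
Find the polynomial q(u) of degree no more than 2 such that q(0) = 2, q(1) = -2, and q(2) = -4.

q(u) = u^2 - 5u + 2

Using the Lagrange interpolation formula with nodes 0, 1, 2:
  L_0(u) = (u - 1)(u - 2) / 2
  L_1(u) = u(u - 2) / -1
  L_2(u) = u(u - 1) / 2
Then q(u) = 2·L_0(u) - 2·L_1(u) - 4·L_2(u).
Expanding and collecting terms gives q(u) = u^2 - 5u + 2.
Check: q(0) = 2. ✓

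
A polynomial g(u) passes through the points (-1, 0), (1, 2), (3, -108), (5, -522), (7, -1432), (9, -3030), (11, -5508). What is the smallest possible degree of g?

Forward differences of the values at u = -1, 1, 3, 5, 7, 9, 11:
  g  : 0  2  -108  -522  -1432  -3030  -5508
  Δ  : 2  -110  -414  -910  -1598  -2478
  Δ^2: -112  -304  -496  -688  -880
  Δ^3: -192  -192  -192  -192
  Δ^4: 0  0  0
  Δ^5: 0  0
  Δ^6: 0
The third differences are constant (-192) and nonzero, while all higher differences vanish, so the minimal degree is 3.

3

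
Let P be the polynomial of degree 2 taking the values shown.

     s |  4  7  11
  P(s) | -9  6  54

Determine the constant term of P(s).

Write P(s) = as^2 + bs + c. Substituting each data point gives a linear system:
  16a + 4b + c = -9
  49a + 7b + c = 6
  121a + 11b + c = 54
Solving the system yields a = 1, b = -6, c = -1.
So P(s) = s^2 - 6s - 1.
The constant term is -1.

-1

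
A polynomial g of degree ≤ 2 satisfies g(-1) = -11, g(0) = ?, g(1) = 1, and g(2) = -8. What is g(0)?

On equispaced nodes a degree-2 polynomial has vanishing third forward difference, so
  - g(-1) + 3·g(0) - 3·g(1) + g(2) = 0.
Substituting the known values and solving for g(0):
  3·g(0) = 0
  g(0) = 0.

0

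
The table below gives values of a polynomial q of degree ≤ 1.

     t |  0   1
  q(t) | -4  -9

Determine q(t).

q(t) = -5t - 4

Using the Lagrange interpolation formula with nodes 0, 1:
  L_0(t) = (t - 1) / -1
  L_1(t) = t / 1
Then q(t) = -4·L_0(t) - 9·L_1(t).
Expanding and collecting terms gives q(t) = -5t - 4.
Check: q(1) = -9. ✓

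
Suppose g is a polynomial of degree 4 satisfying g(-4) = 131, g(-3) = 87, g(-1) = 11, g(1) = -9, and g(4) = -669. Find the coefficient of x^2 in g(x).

-1

Write g(x) = ax^4 + bx^3 + cx^2 + dx + e. Substituting each data point gives a linear system:
  256a - 64b + 16c - 4d + e = 131
  81a - 27b + 9c - 3d + e = 87
  a - b + c - d + e = 11
  a + b + c + d + e = -9
  256a + 64b + 16c + 4d + e = -669
Solving the system yields a = -1, b = -6, c = -1, d = -4, e = 3.
So g(x) = -x⁴ - 6x³ - x² - 4x + 3.
The coefficient of x^2 is -1.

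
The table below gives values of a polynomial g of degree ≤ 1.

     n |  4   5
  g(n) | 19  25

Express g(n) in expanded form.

g(n) = 6n - 5

Write g(n) = an + b. Substituting each data point gives a linear system:
  4a + b = 19
  5a + b = 25
Solving the system yields a = 6, b = -5.
So g(n) = 6n - 5.
Check: g(4) = 19. ✓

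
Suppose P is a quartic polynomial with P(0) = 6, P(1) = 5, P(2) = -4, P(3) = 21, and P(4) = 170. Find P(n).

Write P(n) = an^4 + bn^3 + cn^2 + dn + e. Substituting each data point gives a linear system:
  e = 6
  a + b + c + d + e = 5
  16a + 8b + 4c + 2d + e = -4
  81a + 27b + 9c + 3d + e = 21
  256a + 64b + 16c + 4d + e = 170
Solving the system yields a = 2, b = -5, c = -3, d = 5, e = 6.
So P(n) = 2n^4 - 5n^3 - 3n^2 + 5n + 6.
Check: P(2) = -4. ✓

P(n) = 2n^4 - 5n^3 - 3n^2 + 5n + 6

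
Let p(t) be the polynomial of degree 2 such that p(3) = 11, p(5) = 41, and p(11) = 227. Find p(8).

116

Using the Lagrange interpolation formula with nodes 3, 5, 11:
  L_0(t) = (t - 5)(t - 11) / 16
  L_1(t) = (t - 3)(t - 11) / -12
  L_2(t) = (t - 3)(t - 5) / 48
Then p(t) = 11·L_0(t) + 41·L_1(t) + 227·L_2(t).
Expanding and collecting terms gives p(t) = 2t^2 - t - 4.
Evaluating at t = 8: p(8) = 116.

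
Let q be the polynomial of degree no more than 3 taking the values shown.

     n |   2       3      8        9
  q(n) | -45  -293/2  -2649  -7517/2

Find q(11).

-13653/2

Using the Lagrange interpolation formula with nodes 2, 3, 8, 9:
  L_0(n) = (n - 3)(n - 8)(n - 9) / -42
  L_1(n) = (n - 2)(n - 8)(n - 9) / 30
  L_2(n) = (n - 2)(n - 3)(n - 9) / -30
  L_3(n) = (n - 2)(n - 3)(n - 8) / 42
Then q(n) = -45·L_0(n) - 293/2·L_1(n) - 2649·L_2(n) - 7517/2·L_3(n).
Expanding and collecting terms gives q(n) = -5n³ - (3/2)n² + n - 1.
Evaluating at n = 11: q(11) = -13653/2.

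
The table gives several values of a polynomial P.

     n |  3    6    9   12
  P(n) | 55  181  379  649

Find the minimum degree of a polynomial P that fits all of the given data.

Forward differences of the values at n = 3, 6, 9, 12:
  P  : 55  181  379  649
  Δ  : 126  198  270
  Δ^2: 72  72
  Δ^3: 0
The second differences are constant (72) and nonzero, while all higher differences vanish, so the minimal degree is 2.

2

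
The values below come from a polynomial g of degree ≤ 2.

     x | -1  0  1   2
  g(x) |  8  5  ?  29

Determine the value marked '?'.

On equispaced nodes a degree-2 polynomial has vanishing third forward difference, so
  - g(-1) + 3·g(0) - 3·g(1) + g(2) = 0.
Substituting the known values and solving for g(1):
  -3·g(1) = -36
  g(1) = 12.

12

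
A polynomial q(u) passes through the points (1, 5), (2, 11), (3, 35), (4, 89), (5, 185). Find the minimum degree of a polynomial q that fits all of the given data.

3

Forward differences of the values at u = 1, 2, 3, 4, 5:
  q  : 5  11  35  89  185
  Δ  : 6  24  54  96
  Δ^2: 18  30  42
  Δ^3: 12  12
  Δ^4: 0
The third differences are constant (12) and nonzero, while all higher differences vanish, so the minimal degree is 3.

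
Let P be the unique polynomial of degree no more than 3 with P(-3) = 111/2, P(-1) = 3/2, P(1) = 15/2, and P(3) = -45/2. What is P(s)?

Write P(s) = as^3 + bs^2 + cs + d. Substituting each data point gives a linear system:
  -27a + 9b - 3c + d = 111/2
  -a + b - c + d = 3/2
  a + b + c + d = 15/2
  27a + 9b + 3c + d = -45/2
Solving the system yields a = -2, b = 3/2, c = 5, d = 3.
So P(s) = -2s^3 + (3/2)s^2 + 5s + 3.
Check: P(3) = -45/2. ✓

P(s) = -2s^3 + (3/2)s^2 + 5s + 3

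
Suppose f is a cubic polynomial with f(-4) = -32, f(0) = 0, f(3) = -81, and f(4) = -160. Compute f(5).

-275

Write f(u) = au^3 + bu^2 + cu + d. Substituting each data point gives a linear system:
  -64a + 16b - 4c + d = -32
  d = 0
  27a + 9b + 3c + d = -81
  64a + 16b + 4c + d = -160
Solving the system yields a = -1, b = -6, c = 0, d = 0.
So f(u) = -u³ - 6u².
Then f(5) = -275.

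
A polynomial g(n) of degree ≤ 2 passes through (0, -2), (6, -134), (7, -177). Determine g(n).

g(n) = -3n^2 - 4n - 2

Write g(n) = an^2 + bn + c. Substituting each data point gives a linear system:
  c = -2
  36a + 6b + c = -134
  49a + 7b + c = -177
Solving the system yields a = -3, b = -4, c = -2.
So g(n) = -3n² - 4n - 2.
Check: g(7) = -177. ✓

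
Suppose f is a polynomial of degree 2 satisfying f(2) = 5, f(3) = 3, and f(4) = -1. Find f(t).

f(t) = -t^2 + 3t + 3

Write f(t) = at^2 + bt + c. Substituting each data point gives a linear system:
  4a + 2b + c = 5
  9a + 3b + c = 3
  16a + 4b + c = -1
Solving the system yields a = -1, b = 3, c = 3.
So f(t) = -t^2 + 3t + 3.
Check: f(4) = -1. ✓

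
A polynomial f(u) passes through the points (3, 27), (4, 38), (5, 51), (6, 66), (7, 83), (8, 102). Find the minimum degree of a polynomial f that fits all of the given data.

Forward differences of the values at u = 3, 4, 5, 6, 7, 8:
  f  : 27  38  51  66  83  102
  Δ  : 11  13  15  17  19
  Δ^2: 2  2  2  2
  Δ^3: 0  0  0
  Δ^4: 0  0
  Δ^5: 0
The second differences are constant (2) and nonzero, while all higher differences vanish, so the minimal degree is 2.

2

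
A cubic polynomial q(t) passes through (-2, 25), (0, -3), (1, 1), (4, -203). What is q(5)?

-423

Using the Lagrange interpolation formula with nodes -2, 0, 1, 4:
  L_0(t) = t(t - 1)(t - 4) / -36
  L_1(t) = (t + 2)(t - 1)(t - 4) / 8
  L_2(t) = (t + 2)t(t - 4) / -9
  L_3(t) = (t + 2)t(t - 1) / 72
Then q(t) = 25·L_0(t) - 3·L_1(t) + 1·L_2(t) - 203·L_3(t).
Expanding and collecting terms gives q(t) = -4t^3 + 2t^2 + 6t - 3.
Evaluating at t = 5: q(5) = -423.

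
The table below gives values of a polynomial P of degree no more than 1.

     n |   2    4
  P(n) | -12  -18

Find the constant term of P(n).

-6

Write P(n) = an + b. Substituting each data point gives a linear system:
  2a + b = -12
  4a + b = -18
Solving the system yields a = -3, b = -6.
So P(n) = -3n - 6.
The constant term is -6.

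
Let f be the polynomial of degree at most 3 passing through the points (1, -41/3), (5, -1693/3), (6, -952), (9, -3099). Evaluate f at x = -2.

Using the Lagrange interpolation formula with nodes 1, 5, 6, 9:
  L_0(x) = (x - 5)(x - 6)(x - 9) / -160
  L_1(x) = (x - 1)(x - 6)(x - 9) / 16
  L_2(x) = (x - 1)(x - 5)(x - 9) / -15
  L_3(x) = (x - 1)(x - 5)(x - 6) / 96
Then f(x) = -41/3·L_0(x) - 1693/3·L_1(x) - 952·L_2(x) - 3099·L_3(x).
Expanding and collecting terms gives f(x) = -4x³ - 2x² - (5/3)x - 6.
Evaluating at x = -2: f(-2) = 64/3.

64/3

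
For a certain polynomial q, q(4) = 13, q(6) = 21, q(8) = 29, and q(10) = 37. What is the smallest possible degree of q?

1

Forward differences of the values at n = 4, 6, 8, 10:
  q  : 13  21  29  37
  Δ  : 8  8  8
  Δ^2: 0  0
  Δ^3: 0
The first differences are constant (8) and nonzero, while all higher differences vanish, so the minimal degree is 1.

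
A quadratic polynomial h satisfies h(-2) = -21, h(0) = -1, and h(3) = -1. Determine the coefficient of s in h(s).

Write h(s) = as^2 + bs + c. Substituting each data point gives a linear system:
  4a - 2b + c = -21
  c = -1
  9a + 3b + c = -1
Solving the system yields a = -2, b = 6, c = -1.
So h(s) = -2s^2 + 6s - 1.
The coefficient of s is 6.

6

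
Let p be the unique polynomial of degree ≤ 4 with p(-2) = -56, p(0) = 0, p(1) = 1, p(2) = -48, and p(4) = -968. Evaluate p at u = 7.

-9443

Write p(u) = au^4 + bu^3 + cu^2 + du + e. Substituting each data point gives a linear system:
  16a - 8b + 4c - 2d + e = -56
  e = 0
  a + b + c + d + e = 1
  16a + 8b + 4c + 2d + e = -48
  256a + 64b + 16c + 4d + e = -968
Solving the system yields a = -4, b = 0, c = 3, d = 2, e = 0.
So p(u) = -4u⁴ + 3u² + 2u.
Then p(7) = -9443.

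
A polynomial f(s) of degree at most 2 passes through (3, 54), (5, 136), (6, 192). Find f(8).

334

Using the Lagrange interpolation formula with nodes 3, 5, 6:
  L_0(s) = (s - 5)(s - 6) / 6
  L_1(s) = (s - 3)(s - 6) / -2
  L_2(s) = (s - 3)(s - 5) / 3
Then f(s) = 54·L_0(s) + 136·L_1(s) + 192·L_2(s).
Expanding and collecting terms gives f(s) = 5s^2 + s + 6.
Evaluating at s = 8: f(8) = 334.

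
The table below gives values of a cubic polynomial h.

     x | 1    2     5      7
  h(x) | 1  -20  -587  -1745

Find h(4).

-278

Write h(x) = ax^3 + bx^2 + cx + d. Substituting each data point gives a linear system:
  a + b + c + d = 1
  8a + 4b + 2c + d = -20
  125a + 25b + 5c + d = -587
  343a + 49b + 7c + d = -1745
Solving the system yields a = -6, b = 6, c = 3, d = -2.
So h(x) = -6x^3 + 6x^2 + 3x - 2.
Then h(4) = -278.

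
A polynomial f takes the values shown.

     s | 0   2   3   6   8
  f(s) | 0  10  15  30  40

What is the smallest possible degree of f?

Divided differences on the nodes 0, 2, 3, 6, 8:
  order 0: 0  10  15  30  40
  order 1: 5  5  5  5
  order 2: 0  0  0
  order 3: 0  0
  order 4: 0
The order-1 divided differences are all 5 (nonzero) and every higher order vanishes, so the data lies on a polynomial of degree exactly 1.

1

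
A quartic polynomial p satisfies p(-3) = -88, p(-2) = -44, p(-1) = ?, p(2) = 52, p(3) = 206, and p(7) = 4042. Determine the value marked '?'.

The 5 known points determine the degree-4 polynomial uniquely.
Write p(t) = at^4 + bt^3 + ct^2 + dt + e. Substituting each data point gives a linear system:
  81a - 27b + 9c - 3d + e = -88
  16a - 8b + 4c - 2d + e = -44
  16a + 8b + 4c + 2d + e = 52
  81a + 27b + 9c + 3d + e = 206
  2401a + 343b + 49c + 7d + e = 4042
Solving the system yields a = 1, b = 5, c = -2, d = 4, e = -4.
So p(t) = t⁴ + 5t³ - 2t² + 4t - 4.
Then p(-1) = -14.

-14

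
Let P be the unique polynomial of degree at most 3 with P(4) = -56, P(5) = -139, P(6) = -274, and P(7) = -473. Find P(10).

-1574

Using the Lagrange interpolation formula with nodes 4, 5, 6, 7:
  L_0(x) = (x - 5)(x - 6)(x - 7) / -6
  L_1(x) = (x - 4)(x - 6)(x - 7) / 2
  L_2(x) = (x - 4)(x - 5)(x - 7) / -2
  L_3(x) = (x - 4)(x - 5)(x - 6) / 6
Then P(x) = -56·L_0(x) - 139·L_1(x) - 274·L_2(x) - 473·L_3(x).
Expanding and collecting terms gives P(x) = -2x^3 + 4x^2 + 3x - 4.
Evaluating at x = 10: P(10) = -1574.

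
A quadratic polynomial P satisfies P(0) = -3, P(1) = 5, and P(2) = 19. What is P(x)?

P(x) = 3x^2 + 5x - 3

Write P(x) = ax^2 + bx + c. Substituting each data point gives a linear system:
  c = -3
  a + b + c = 5
  4a + 2b + c = 19
Solving the system yields a = 3, b = 5, c = -3.
So P(x) = 3x^2 + 5x - 3.
Check: P(1) = 5. ✓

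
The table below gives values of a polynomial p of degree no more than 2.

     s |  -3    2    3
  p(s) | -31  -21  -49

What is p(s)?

Write p(s) = as^2 + bs + c. Substituting each data point gives a linear system:
  9a - 3b + c = -31
  4a + 2b + c = -21
  9a + 3b + c = -49
Solving the system yields a = -5, b = -3, c = 5.
So p(s) = -5s^2 - 3s + 5.
Check: p(-3) = -31. ✓

p(s) = -5s^2 - 3s + 5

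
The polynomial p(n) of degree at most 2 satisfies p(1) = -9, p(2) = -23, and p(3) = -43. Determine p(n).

p(n) = -3n^2 - 5n - 1

Using the Lagrange interpolation formula with nodes 1, 2, 3:
  L_0(n) = (n - 2)(n - 3) / 2
  L_1(n) = (n - 1)(n - 3) / -1
  L_2(n) = (n - 1)(n - 2) / 2
Then p(n) = -9·L_0(n) - 23·L_1(n) - 43·L_2(n).
Expanding and collecting terms gives p(n) = -3n^2 - 5n - 1.
Check: p(1) = -9. ✓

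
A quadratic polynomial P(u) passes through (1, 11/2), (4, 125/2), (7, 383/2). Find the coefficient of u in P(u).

-1

Write P(u) = au^2 + bu + c. Substituting each data point gives a linear system:
  a + b + c = 11/2
  16a + 4b + c = 125/2
  49a + 7b + c = 383/2
Solving the system yields a = 4, b = -1, c = 5/2.
So P(u) = 4u^2 - u + 5/2.
The coefficient of u is -1.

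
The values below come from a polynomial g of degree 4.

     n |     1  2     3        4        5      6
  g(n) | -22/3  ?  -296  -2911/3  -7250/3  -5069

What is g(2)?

-167/3

On equispaced nodes a degree-4 polynomial has vanishing fifth forward difference, so
  - g(1) + 5·g(2) - 10·g(3) + 10·g(4) - 5·g(5) + g(6) = 0.
Substituting the known values and solving for g(2):
  5·g(2) = -835/3
  g(2) = -167/3.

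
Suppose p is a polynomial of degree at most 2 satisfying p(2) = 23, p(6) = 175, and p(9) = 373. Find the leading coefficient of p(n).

4

Write p(n) = an^2 + bn + c. Substituting each data point gives a linear system:
  4a + 2b + c = 23
  36a + 6b + c = 175
  81a + 9b + c = 373
Solving the system yields a = 4, b = 6, c = -5.
So p(n) = 4n² + 6n - 5.
The leading coefficient is 4.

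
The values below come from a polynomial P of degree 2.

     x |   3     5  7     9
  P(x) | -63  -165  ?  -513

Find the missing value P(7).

On equispaced nodes a degree-2 polynomial has vanishing third forward difference, so
  - P(3) + 3·P(5) - 3·P(7) + P(9) = 0.
Substituting the known values and solving for P(7):
  -3·P(7) = 945
  P(7) = -315.

-315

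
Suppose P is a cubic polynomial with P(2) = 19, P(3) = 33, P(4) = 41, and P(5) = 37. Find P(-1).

Write P(n) = an^3 + bn^2 + cn + d. Substituting each data point gives a linear system:
  8a + 4b + 2c + d = 19
  27a + 9b + 3c + d = 33
  64a + 16b + 4c + d = 41
  125a + 25b + 5c + d = 37
Solving the system yields a = -1, b = 6, c = 3, d = -3.
So P(n) = -n^3 + 6n^2 + 3n - 3.
Then P(-1) = 1.

1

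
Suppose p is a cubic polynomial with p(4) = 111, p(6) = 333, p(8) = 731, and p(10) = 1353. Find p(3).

51

Using the Lagrange interpolation formula with nodes 4, 6, 8, 10:
  L_0(x) = (x - 6)(x - 8)(x - 10) / -48
  L_1(x) = (x - 4)(x - 8)(x - 10) / 16
  L_2(x) = (x - 4)(x - 6)(x - 10) / -16
  L_3(x) = (x - 4)(x - 6)(x - 8) / 48
Then p(x) = 111·L_0(x) + 333·L_1(x) + 731·L_2(x) + 1353·L_3(x).
Expanding and collecting terms gives p(x) = x^3 + 4x^2 - 5x + 3.
Evaluating at x = 3: p(3) = 51.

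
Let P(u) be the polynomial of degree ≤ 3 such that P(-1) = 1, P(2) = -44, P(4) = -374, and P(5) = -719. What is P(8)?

-2834

Using the Lagrange interpolation formula with nodes -1, 2, 4, 5:
  L_0(u) = (u - 2)(u - 4)(u - 5) / -90
  L_1(u) = (u + 1)(u - 4)(u - 5) / 18
  L_2(u) = (u + 1)(u - 2)(u - 5) / -10
  L_3(u) = (u + 1)(u - 2)(u - 4) / 18
Then P(u) = 1·L_0(u) - 44·L_1(u) - 374·L_2(u) - 719·L_3(u).
Expanding and collecting terms gives P(u) = -5u^3 - 5u^2 + 5u + 6.
Evaluating at u = 8: P(8) = -2834.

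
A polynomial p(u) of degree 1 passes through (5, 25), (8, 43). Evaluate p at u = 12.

67

Write p(u) = au + b. Substituting each data point gives a linear system:
  5a + b = 25
  8a + b = 43
Solving the system yields a = 6, b = -5.
So p(u) = 6u - 5.
Then p(12) = 67.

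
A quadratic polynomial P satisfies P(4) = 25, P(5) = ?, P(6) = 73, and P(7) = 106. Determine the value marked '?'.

46

The 3 known points determine the degree-2 polynomial uniquely.
Write P(x) = ax^2 + bx + c. Substituting each data point gives a linear system:
  16a + 4b + c = 25
  36a + 6b + c = 73
  49a + 7b + c = 106
Solving the system yields a = 3, b = -6, c = 1.
So P(x) = 3x² - 6x + 1.
Then P(5) = 46.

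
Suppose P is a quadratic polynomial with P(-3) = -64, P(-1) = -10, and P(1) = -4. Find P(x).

P(x) = -6x^2 + 3x - 1

Write P(x) = ax^2 + bx + c. Substituting each data point gives a linear system:
  9a - 3b + c = -64
  a - b + c = -10
  a + b + c = -4
Solving the system yields a = -6, b = 3, c = -1.
So P(x) = -6x^2 + 3x - 1.
Check: P(-3) = -64. ✓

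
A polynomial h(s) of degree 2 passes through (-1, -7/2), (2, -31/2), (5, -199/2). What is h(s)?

Write h(s) = as^2 + bs + c. Substituting each data point gives a linear system:
  a - b + c = -7/2
  4a + 2b + c = -31/2
  25a + 5b + c = -199/2
Solving the system yields a = -4, b = 0, c = 1/2.
So h(s) = -4s^2 + 1/2.
Check: h(5) = -199/2. ✓

h(s) = -4s^2 + 1/2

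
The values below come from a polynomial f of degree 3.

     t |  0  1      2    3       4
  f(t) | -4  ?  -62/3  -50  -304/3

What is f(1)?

-22/3

On equispaced nodes a degree-3 polynomial has vanishing fourth forward difference, so
  f(0) - 4·f(1) + 6·f(2) - 4·f(3) + f(4) = 0.
Substituting the known values and solving for f(1):
  -4·f(1) = 88/3
  f(1) = -22/3.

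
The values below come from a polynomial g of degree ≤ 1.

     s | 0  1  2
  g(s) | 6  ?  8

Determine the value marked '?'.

7

The 2 known points determine the degree-1 polynomial uniquely.
Write g(s) = as + b. Substituting each data point gives a linear system:
  b = 6
  2a + b = 8
Solving the system yields a = 1, b = 6.
So g(s) = s + 6.
Then g(1) = 7.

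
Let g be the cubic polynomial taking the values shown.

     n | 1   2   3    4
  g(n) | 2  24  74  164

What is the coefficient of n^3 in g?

2

Write g(n) = an^3 + bn^2 + cn + d. Substituting each data point gives a linear system:
  a + b + c + d = 2
  8a + 4b + 2c + d = 24
  27a + 9b + 3c + d = 74
  64a + 16b + 4c + d = 164
Solving the system yields a = 2, b = 2, c = 2, d = -4.
So g(n) = 2n^3 + 2n^2 + 2n - 4.
The leading coefficient is 2.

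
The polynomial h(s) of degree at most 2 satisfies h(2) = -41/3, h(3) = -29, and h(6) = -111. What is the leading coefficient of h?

-3

Write h(s) = as^2 + bs + c. Substituting each data point gives a linear system:
  4a + 2b + c = -41/3
  9a + 3b + c = -29
  36a + 6b + c = -111
Solving the system yields a = -3, b = -1/3, c = -1.
So h(s) = -3s^2 - (1/3)s - 1.
The leading coefficient is -3.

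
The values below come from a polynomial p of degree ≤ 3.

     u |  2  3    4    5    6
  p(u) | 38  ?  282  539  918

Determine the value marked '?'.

123

On equispaced nodes a degree-3 polynomial has vanishing fourth forward difference, so
  p(2) - 4·p(3) + 6·p(4) - 4·p(5) + p(6) = 0.
Substituting the known values and solving for p(3):
  -4·p(3) = -492
  p(3) = 123.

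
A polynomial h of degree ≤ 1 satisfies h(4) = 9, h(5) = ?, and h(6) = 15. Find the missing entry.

The 2 known points determine the degree-1 polynomial uniquely.
Write h(n) = an + b. Substituting each data point gives a linear system:
  4a + b = 9
  6a + b = 15
Solving the system yields a = 3, b = -3.
So h(n) = 3n - 3.
Then h(5) = 12.

12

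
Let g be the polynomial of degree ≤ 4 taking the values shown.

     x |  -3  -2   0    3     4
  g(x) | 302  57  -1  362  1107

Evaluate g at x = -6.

4997

Using the Lagrange interpolation formula with nodes -3, -2, 0, 3, 4:
  L_0(x) = (x + 2)x(x - 3)(x - 4) / 126
  L_1(x) = (x + 3)x(x - 3)(x - 4) / -60
  L_2(x) = (x + 3)(x + 2)(x - 3)(x - 4) / 72
  L_3(x) = (x + 3)(x + 2)x(x - 4) / -90
  L_4(x) = (x + 3)(x + 2)x(x - 3) / 168
Then g(x) = 302·L_0(x) + 57·L_1(x) - 1·L_2(x) + 362·L_3(x) + 1107·L_4(x).
Expanding and collecting terms gives g(x) = 4x⁴ + x³ + x² + x - 1.
Evaluating at x = -6: g(-6) = 4997.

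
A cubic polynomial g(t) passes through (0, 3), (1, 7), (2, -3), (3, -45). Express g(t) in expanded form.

g(t) = -3t^3 + 2t^2 + 5t + 3

Using the Lagrange interpolation formula with nodes 0, 1, 2, 3:
  L_0(t) = (t - 1)(t - 2)(t - 3) / -6
  L_1(t) = t(t - 2)(t - 3) / 2
  L_2(t) = t(t - 1)(t - 3) / -2
  L_3(t) = t(t - 1)(t - 2) / 6
Then g(t) = 3·L_0(t) + 7·L_1(t) - 3·L_2(t) - 45·L_3(t).
Expanding and collecting terms gives g(t) = -3t^3 + 2t^2 + 5t + 3.
Check: g(3) = -45. ✓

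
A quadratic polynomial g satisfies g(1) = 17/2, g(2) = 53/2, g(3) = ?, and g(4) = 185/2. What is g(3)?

109/2

On equispaced nodes a degree-2 polynomial has vanishing third forward difference, so
  - g(1) + 3·g(2) - 3·g(3) + g(4) = 0.
Substituting the known values and solving for g(3):
  -3·g(3) = -327/2
  g(3) = 109/2.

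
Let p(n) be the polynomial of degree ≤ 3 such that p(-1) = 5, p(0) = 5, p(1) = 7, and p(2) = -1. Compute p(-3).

Write p(n) = an^3 + bn^2 + cn + d. Substituting each data point gives a linear system:
  -a + b - c + d = 5
  d = 5
  a + b + c + d = 7
  8a + 4b + 2c + d = -1
Solving the system yields a = -2, b = 1, c = 3, d = 5.
So p(n) = -2n^3 + n^2 + 3n + 5.
Then p(-3) = 59.

59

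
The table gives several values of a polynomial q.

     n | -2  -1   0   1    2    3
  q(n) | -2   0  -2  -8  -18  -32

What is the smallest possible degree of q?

Forward differences of the values at n = -2, -1, 0, 1, 2, 3:
  q  : -2  0  -2  -8  -18  -32
  Δ  : 2  -2  -6  -10  -14
  Δ^2: -4  -4  -4  -4
  Δ^3: 0  0  0
  Δ^4: 0  0
  Δ^5: 0
The second differences are constant (-4) and nonzero, while all higher differences vanish, so the minimal degree is 2.

2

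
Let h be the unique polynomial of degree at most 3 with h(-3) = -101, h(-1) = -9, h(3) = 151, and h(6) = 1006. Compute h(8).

Using the Lagrange interpolation formula with nodes -3, -1, 3, 6:
  L_0(u) = (u + 1)(u - 3)(u - 6) / -108
  L_1(u) = (u + 3)(u - 3)(u - 6) / 56
  L_2(u) = (u + 3)(u + 1)(u - 6) / -72
  L_3(u) = (u + 3)(u + 1)(u - 3) / 189
Then h(u) = -101·L_0(u) - 9·L_1(u) + 151·L_2(u) + 1006·L_3(u).
Expanding and collecting terms gives h(u) = 4u^3 + 3u^2 + 6u - 2.
Evaluating at u = 8: h(8) = 2286.

2286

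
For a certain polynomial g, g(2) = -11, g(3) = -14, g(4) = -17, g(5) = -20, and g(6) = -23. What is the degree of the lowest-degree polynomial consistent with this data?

Forward differences of the values at s = 2, 3, 4, 5, 6:
  g  : -11  -14  -17  -20  -23
  Δ  : -3  -3  -3  -3
  Δ^2: 0  0  0
  Δ^3: 0  0
  Δ^4: 0
The first differences are constant (-3) and nonzero, while all higher differences vanish, so the minimal degree is 1.

1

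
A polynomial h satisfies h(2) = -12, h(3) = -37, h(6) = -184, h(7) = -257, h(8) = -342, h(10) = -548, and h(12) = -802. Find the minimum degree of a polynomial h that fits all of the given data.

Divided differences on the nodes 2, 3, 6, 7, 8, 10, 12:
  order 0: -12  -37  -184  -257  -342  -548  -802
  order 1: -25  -49  -73  -85  -103  -127
  order 2: -6  -6  -6  -6  -6
  order 3: 0  0  0  0
  order 4: 0  0  0
  order 5: 0  0
  order 6: 0
The order-2 divided differences are all -6 (nonzero) and every higher order vanishes, so the data lies on a polynomial of degree exactly 2.

2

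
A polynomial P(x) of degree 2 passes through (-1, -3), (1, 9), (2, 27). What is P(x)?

P(x) = 4x^2 + 6x - 1

Write P(x) = ax^2 + bx + c. Substituting each data point gives a linear system:
  a - b + c = -3
  a + b + c = 9
  4a + 2b + c = 27
Solving the system yields a = 4, b = 6, c = -1.
So P(x) = 4x^2 + 6x - 1.
Check: P(-1) = -3. ✓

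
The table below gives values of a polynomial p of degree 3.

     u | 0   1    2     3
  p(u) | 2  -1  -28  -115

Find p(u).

p(u) = -6u^3 + 6u^2 - 3u + 2

Write p(u) = au^3 + bu^2 + cu + d. Substituting each data point gives a linear system:
  d = 2
  a + b + c + d = -1
  8a + 4b + 2c + d = -28
  27a + 9b + 3c + d = -115
Solving the system yields a = -6, b = 6, c = -3, d = 2.
So p(u) = -6u³ + 6u² - 3u + 2.
Check: p(1) = -1. ✓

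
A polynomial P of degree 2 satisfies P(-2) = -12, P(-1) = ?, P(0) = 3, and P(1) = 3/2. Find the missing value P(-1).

-3/2

On equispaced nodes a degree-2 polynomial has vanishing third forward difference, so
  - P(-2) + 3·P(-1) - 3·P(0) + P(1) = 0.
Substituting the known values and solving for P(-1):
  3·P(-1) = -9/2
  P(-1) = -3/2.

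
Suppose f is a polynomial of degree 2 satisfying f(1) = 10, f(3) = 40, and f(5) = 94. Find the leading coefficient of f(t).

Write f(t) = at^2 + bt + c. Substituting each data point gives a linear system:
  a + b + c = 10
  9a + 3b + c = 40
  25a + 5b + c = 94
Solving the system yields a = 3, b = 3, c = 4.
So f(t) = 3t² + 3t + 4.
The leading coefficient is 3.

3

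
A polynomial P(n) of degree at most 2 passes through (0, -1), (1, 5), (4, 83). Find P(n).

Write P(n) = an^2 + bn + c. Substituting each data point gives a linear system:
  c = -1
  a + b + c = 5
  16a + 4b + c = 83
Solving the system yields a = 5, b = 1, c = -1.
So P(n) = 5n^2 + n - 1.
Check: P(1) = 5. ✓

P(n) = 5n^2 + n - 1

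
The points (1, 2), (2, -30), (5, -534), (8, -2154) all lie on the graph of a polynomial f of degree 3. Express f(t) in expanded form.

f(t) = -4t^3 - 2t^2 + 2t + 6

Using the Lagrange interpolation formula with nodes 1, 2, 5, 8:
  L_0(t) = (t - 2)(t - 5)(t - 8) / -28
  L_1(t) = (t - 1)(t - 5)(t - 8) / 18
  L_2(t) = (t - 1)(t - 2)(t - 8) / -36
  L_3(t) = (t - 1)(t - 2)(t - 5) / 126
Then f(t) = 2·L_0(t) - 30·L_1(t) - 534·L_2(t) - 2154·L_3(t).
Expanding and collecting terms gives f(t) = -4t^3 - 2t^2 + 2t + 6.
Check: f(8) = -2154. ✓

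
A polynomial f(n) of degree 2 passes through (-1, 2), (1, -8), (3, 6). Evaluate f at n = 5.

44

Write f(n) = an^2 + bn + c. Substituting each data point gives a linear system:
  a - b + c = 2
  a + b + c = -8
  9a + 3b + c = 6
Solving the system yields a = 3, b = -5, c = -6.
So f(n) = 3n^2 - 5n - 6.
Then f(5) = 44.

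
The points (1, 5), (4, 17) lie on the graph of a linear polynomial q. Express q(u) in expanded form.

q(u) = 4u + 1

Write q(u) = au + b. Substituting each data point gives a linear system:
  a + b = 5
  4a + b = 17
Solving the system yields a = 4, b = 1.
So q(u) = 4u + 1.
Check: q(1) = 5. ✓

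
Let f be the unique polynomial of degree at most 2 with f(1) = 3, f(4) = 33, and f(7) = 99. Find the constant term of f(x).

Write f(x) = ax^2 + bx + c. Substituting each data point gives a linear system:
  a + b + c = 3
  16a + 4b + c = 33
  49a + 7b + c = 99
Solving the system yields a = 2, b = 0, c = 1.
So f(x) = 2x^2 + 1.
The constant term is 1.

1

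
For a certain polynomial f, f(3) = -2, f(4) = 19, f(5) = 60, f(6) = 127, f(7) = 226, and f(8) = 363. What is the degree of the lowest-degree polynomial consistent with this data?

Forward differences of the values at x = 3, 4, 5, 6, 7, 8:
  f  : -2  19  60  127  226  363
  Δ  : 21  41  67  99  137
  Δ^2: 20  26  32  38
  Δ^3: 6  6  6
  Δ^4: 0  0
  Δ^5: 0
The third differences are constant (6) and nonzero, while all higher differences vanish, so the minimal degree is 3.

3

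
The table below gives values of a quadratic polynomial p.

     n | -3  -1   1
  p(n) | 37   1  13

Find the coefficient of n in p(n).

6

Write p(n) = an^2 + bn + c. Substituting each data point gives a linear system:
  9a - 3b + c = 37
  a - b + c = 1
  a + b + c = 13
Solving the system yields a = 6, b = 6, c = 1.
So p(n) = 6n^2 + 6n + 1.
The coefficient of n is 6.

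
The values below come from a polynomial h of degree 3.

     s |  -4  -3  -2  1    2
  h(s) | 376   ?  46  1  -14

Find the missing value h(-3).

161

The 4 known points determine the degree-3 polynomial uniquely.
Write h(s) = as^3 + bs^2 + cs + d. Substituting each data point gives a linear system:
  -64a + 16b - 4c + d = 376
  -8a + 4b - 2c + d = 46
  a + b + c + d = 1
  8a + 4b + 2c + d = -14
Solving the system yields a = -5, b = 5, c = 5, d = -4.
So h(s) = -5s^3 + 5s^2 + 5s - 4.
Then h(-3) = 161.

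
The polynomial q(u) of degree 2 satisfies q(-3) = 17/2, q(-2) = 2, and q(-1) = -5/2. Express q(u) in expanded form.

Write q(u) = au^2 + bu + c. Substituting each data point gives a linear system:
  9a - 3b + c = 17/2
  4a - 2b + c = 2
  a - b + c = -5/2
Solving the system yields a = 1, b = -3/2, c = -5.
So q(u) = u^2 - (3/2)u - 5.
Check: q(-2) = 2. ✓

q(u) = u^2 - (3/2)u - 5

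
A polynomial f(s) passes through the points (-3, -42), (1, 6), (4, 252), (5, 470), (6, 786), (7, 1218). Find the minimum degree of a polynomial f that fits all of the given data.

3

Divided differences on the nodes -3, 1, 4, 5, 6, 7:
  order 0: -42  6  252  470  786  1218
  order 1: 12  82  218  316  432
  order 2: 10  34  49  58
  order 3: 3  3  3
  order 4: 0  0
  order 5: 0
The order-3 divided differences are all 3 (nonzero) and every higher order vanishes, so the data lies on a polynomial of degree exactly 3.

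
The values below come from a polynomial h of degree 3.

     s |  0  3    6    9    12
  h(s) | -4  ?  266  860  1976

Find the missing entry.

On equispaced nodes a degree-3 polynomial has vanishing fourth forward difference, so
  h(0) - 4·h(3) + 6·h(6) - 4·h(9) + h(12) = 0.
Substituting the known values and solving for h(3):
  -4·h(3) = -128
  h(3) = 32.

32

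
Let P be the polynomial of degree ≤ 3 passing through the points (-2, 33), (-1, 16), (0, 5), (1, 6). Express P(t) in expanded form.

P(t) = t^3 + 6t^2 - 6t + 5

Write P(t) = at^3 + bt^2 + ct + d. Substituting each data point gives a linear system:
  -8a + 4b - 2c + d = 33
  -a + b - c + d = 16
  d = 5
  a + b + c + d = 6
Solving the system yields a = 1, b = 6, c = -6, d = 5.
So P(t) = t^3 + 6t^2 - 6t + 5.
Check: P(-1) = 16. ✓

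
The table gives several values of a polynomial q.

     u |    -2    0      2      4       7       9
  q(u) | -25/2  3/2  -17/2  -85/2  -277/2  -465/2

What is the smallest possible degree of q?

2

Divided differences on the nodes -2, 0, 2, 4, 7, 9:
  order 0: -25/2  3/2  -17/2  -85/2  -277/2  -465/2
  order 1: 7  -5  -17  -32  -47
  order 2: -3  -3  -3  -3
  order 3: 0  0  0
  order 4: 0  0
  order 5: 0
The order-2 divided differences are all -3 (nonzero) and every higher order vanishes, so the data lies on a polynomial of degree exactly 2.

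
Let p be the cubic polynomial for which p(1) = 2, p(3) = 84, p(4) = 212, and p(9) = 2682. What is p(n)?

Write p(n) = an^3 + bn^2 + cn + d. Substituting each data point gives a linear system:
  a + b + c + d = 2
  27a + 9b + 3c + d = 84
  64a + 16b + 4c + d = 212
  729a + 81b + 9c + d = 2682
Solving the system yields a = 4, b = -3, c = 1, d = 0.
So p(n) = 4n³ - 3n² + n.
Check: p(4) = 212. ✓

p(n) = 4n^3 - 3n^2 + n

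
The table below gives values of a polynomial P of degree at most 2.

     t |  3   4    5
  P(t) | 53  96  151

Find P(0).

Write P(t) = at^2 + bt + c. Substituting each data point gives a linear system:
  9a + 3b + c = 53
  16a + 4b + c = 96
  25a + 5b + c = 151
Solving the system yields a = 6, b = 1, c = -4.
So P(t) = 6t^2 + t - 4.
Then P(0) = -4.

-4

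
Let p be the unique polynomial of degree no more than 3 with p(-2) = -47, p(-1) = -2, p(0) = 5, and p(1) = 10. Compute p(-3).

Using the Lagrange interpolation formula with nodes -2, -1, 0, 1:
  L_0(u) = (u + 1)u(u - 1) / -6
  L_1(u) = (u + 2)u(u - 1) / 2
  L_2(u) = (u + 2)(u + 1)(u - 1) / -2
  L_3(u) = (u + 2)(u + 1)u / 6
Then p(u) = -47·L_0(u) - 2·L_1(u) + 5·L_2(u) + 10·L_3(u).
Expanding and collecting terms gives p(u) = 6u³ - u² + 5.
Evaluating at u = -3: p(-3) = -166.

-166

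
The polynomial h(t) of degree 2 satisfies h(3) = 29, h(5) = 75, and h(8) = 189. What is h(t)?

Using the Lagrange interpolation formula with nodes 3, 5, 8:
  L_0(t) = (t - 5)(t - 8) / 10
  L_1(t) = (t - 3)(t - 8) / -6
  L_2(t) = (t - 3)(t - 5) / 15
Then h(t) = 29·L_0(t) + 75·L_1(t) + 189·L_2(t).
Expanding and collecting terms gives h(t) = 3t² - t + 5.
Check: h(8) = 189. ✓

h(t) = 3t^2 - t + 5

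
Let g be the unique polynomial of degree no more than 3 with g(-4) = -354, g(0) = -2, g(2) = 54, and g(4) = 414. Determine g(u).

g(u) = 6u^3 + 2u^2 - 2

Using the Lagrange interpolation formula with nodes -4, 0, 2, 4:
  L_0(u) = u(u - 2)(u - 4) / -192
  L_1(u) = (u + 4)(u - 2)(u - 4) / 32
  L_2(u) = (u + 4)u(u - 4) / -24
  L_3(u) = (u + 4)u(u - 2) / 64
Then g(u) = -354·L_0(u) - 2·L_1(u) + 54·L_2(u) + 414·L_3(u).
Expanding and collecting terms gives g(u) = 6u³ + 2u² - 2.
Check: g(-4) = -354. ✓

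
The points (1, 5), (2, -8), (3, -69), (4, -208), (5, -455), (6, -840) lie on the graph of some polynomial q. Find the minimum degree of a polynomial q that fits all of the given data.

3

Forward differences of the values at x = 1, 2, 3, 4, 5, 6:
  q  : 5  -8  -69  -208  -455  -840
  Δ  : -13  -61  -139  -247  -385
  Δ^2: -48  -78  -108  -138
  Δ^3: -30  -30  -30
  Δ^4: 0  0
  Δ^5: 0
The third differences are constant (-30) and nonzero, while all higher differences vanish, so the minimal degree is 3.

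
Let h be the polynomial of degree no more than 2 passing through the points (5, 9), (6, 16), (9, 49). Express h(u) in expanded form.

h(u) = u^2 - 4u + 4

Write h(u) = au^2 + bu + c. Substituting each data point gives a linear system:
  25a + 5b + c = 9
  36a + 6b + c = 16
  81a + 9b + c = 49
Solving the system yields a = 1, b = -4, c = 4.
So h(u) = u^2 - 4u + 4.
Check: h(9) = 49. ✓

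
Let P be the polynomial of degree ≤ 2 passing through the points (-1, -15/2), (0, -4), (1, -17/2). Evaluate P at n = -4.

-66

Using the Lagrange interpolation formula with nodes -1, 0, 1:
  L_0(n) = n(n - 1) / 2
  L_1(n) = (n + 1)(n - 1) / -1
  L_2(n) = (n + 1)n / 2
Then P(n) = -15/2·L_0(n) - 4·L_1(n) - 17/2·L_2(n).
Expanding and collecting terms gives P(n) = -4n^2 - (1/2)n - 4.
Evaluating at n = -4: P(-4) = -66.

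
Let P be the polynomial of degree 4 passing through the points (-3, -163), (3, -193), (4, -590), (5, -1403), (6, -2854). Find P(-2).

Write P(u) = au^4 + bu^3 + cu^2 + du + e. Substituting each data point gives a linear system:
  81a - 27b + 9c - 3d + e = -163
  81a + 27b + 9c + 3d + e = -193
  256a + 64b + 16c + 4d + e = -590
  625a + 125b + 25c + 5d + e = -1403
  1296a + 216b + 36c + 6d + e = -2854
Solving the system yields a = -2, b = -1, c = -2, d = 4, e = 2.
So P(u) = -2u^4 - u^3 - 2u^2 + 4u + 2.
Then P(-2) = -38.

-38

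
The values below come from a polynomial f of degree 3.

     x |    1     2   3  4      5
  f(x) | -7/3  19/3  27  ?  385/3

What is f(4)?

The 4 known points determine the degree-3 polynomial uniquely.
Write f(x) = ax^3 + bx^2 + cx + d. Substituting each data point gives a linear system:
  a + b + c + d = -7/3
  8a + 4b + 2c + d = 19/3
  27a + 9b + 3c + d = 27
  125a + 25b + 5c + d = 385/3
Solving the system yields a = 1, b = 0, c = 5/3, d = -5.
So f(x) = x³ + (5/3)x - 5.
Then f(4) = 197/3.

197/3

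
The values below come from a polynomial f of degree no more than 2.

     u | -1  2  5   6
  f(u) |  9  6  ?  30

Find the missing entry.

The 3 known points determine the degree-2 polynomial uniquely.
Write f(u) = au^2 + bu + c. Substituting each data point gives a linear system:
  a - b + c = 9
  4a + 2b + c = 6
  36a + 6b + c = 30
Solving the system yields a = 1, b = -2, c = 6.
So f(u) = u^2 - 2u + 6.
Then f(5) = 21.

21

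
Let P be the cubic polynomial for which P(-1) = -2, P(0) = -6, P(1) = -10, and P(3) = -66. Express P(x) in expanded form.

P(x) = -2x^3 - 2x - 6

Write P(x) = ax^3 + bx^2 + cx + d. Substituting each data point gives a linear system:
  -a + b - c + d = -2
  d = -6
  a + b + c + d = -10
  27a + 9b + 3c + d = -66
Solving the system yields a = -2, b = 0, c = -2, d = -6.
So P(x) = -2x^3 - 2x - 6.
Check: P(1) = -10. ✓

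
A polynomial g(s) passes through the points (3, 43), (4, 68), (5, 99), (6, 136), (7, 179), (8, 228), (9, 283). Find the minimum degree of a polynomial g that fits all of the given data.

2

Forward differences of the values at s = 3, 4, 5, 6, 7, 8, 9:
  g  : 43  68  99  136  179  228  283
  Δ  : 25  31  37  43  49  55
  Δ^2: 6  6  6  6  6
  Δ^3: 0  0  0  0
  Δ^4: 0  0  0
  Δ^5: 0  0
  Δ^6: 0
The second differences are constant (6) and nonzero, while all higher differences vanish, so the minimal degree is 2.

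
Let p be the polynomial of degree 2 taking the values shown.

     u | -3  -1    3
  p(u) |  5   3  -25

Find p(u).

Using the Lagrange interpolation formula with nodes -3, -1, 3:
  L_0(u) = (u + 1)(u - 3) / 12
  L_1(u) = (u + 3)(u - 3) / -8
  L_2(u) = (u + 3)(u + 1) / 24
Then p(u) = 5·L_0(u) + 3·L_1(u) - 25·L_2(u).
Expanding and collecting terms gives p(u) = -u² - 5u - 1.
Check: p(-1) = 3. ✓

p(u) = -u^2 - 5u - 1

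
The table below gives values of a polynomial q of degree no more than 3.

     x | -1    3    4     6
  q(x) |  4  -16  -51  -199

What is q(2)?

1

Write q(x) = ax^3 + bx^2 + cx + d. Substituting each data point gives a linear system:
  -a + b - c + d = 4
  27a + 9b + 3c + d = -16
  64a + 16b + 4c + d = -51
  216a + 36b + 6c + d = -199
Solving the system yields a = -1, b = 0, c = 2, d = 5.
So q(x) = -x^3 + 2x + 5.
Then q(2) = 1.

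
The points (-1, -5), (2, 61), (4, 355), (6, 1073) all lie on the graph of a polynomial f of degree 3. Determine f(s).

Write f(s) = as^3 + bs^2 + cs + d. Substituting each data point gives a linear system:
  -a + b - c + d = -5
  8a + 4b + 2c + d = 61
  64a + 16b + 4c + d = 355
  216a + 36b + 6c + d = 1073
Solving the system yields a = 4, b = 5, c = 5, d = -1.
So f(s) = 4s³ + 5s² + 5s - 1.
Check: f(2) = 61. ✓

f(s) = 4s^3 + 5s^2 + 5s - 1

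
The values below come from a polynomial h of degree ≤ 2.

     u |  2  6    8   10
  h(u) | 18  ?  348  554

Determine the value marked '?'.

The 3 known points determine the degree-2 polynomial uniquely.
Write h(u) = au^2 + bu + c. Substituting each data point gives a linear system:
  4a + 2b + c = 18
  64a + 8b + c = 348
  100a + 10b + c = 554
Solving the system yields a = 6, b = -5, c = 4.
So h(u) = 6u² - 5u + 4.
Then h(6) = 190.

190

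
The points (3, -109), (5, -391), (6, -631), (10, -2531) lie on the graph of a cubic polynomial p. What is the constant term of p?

-1

Write p(u) = au^3 + bu^2 + cu + d. Substituting each data point gives a linear system:
  27a + 9b + 3c + d = -109
  125a + 25b + 5c + d = -391
  216a + 36b + 6c + d = -631
  1000a + 100b + 10c + d = -2531
Solving the system yields a = -2, b = -5, c = -3, d = -1.
So p(u) = -2u^3 - 5u^2 - 3u - 1.
The constant term is -1.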